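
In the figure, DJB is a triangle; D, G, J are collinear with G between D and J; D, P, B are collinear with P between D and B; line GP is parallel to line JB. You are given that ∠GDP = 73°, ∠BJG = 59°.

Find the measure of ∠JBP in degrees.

∠JBP = 48°

1. ∠BDJ = 73°  [G on DJ, P on DB]
2. ∠BJD = 59°  [G on ray JD]
3. ∠DBJ = 48°  [△DJB]
4. ∠JBP = 48°  [P on ray BD]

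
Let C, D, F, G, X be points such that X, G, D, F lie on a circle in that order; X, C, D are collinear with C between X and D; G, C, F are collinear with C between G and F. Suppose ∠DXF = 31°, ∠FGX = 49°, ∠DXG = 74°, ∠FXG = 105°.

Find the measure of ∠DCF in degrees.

1. ∠FDX = 49°  [same arc XF]
2. ∠DFG = 74°  [same arc GD]
3. ∠DCF = 57°  [△DCF]

∠DCF = 57°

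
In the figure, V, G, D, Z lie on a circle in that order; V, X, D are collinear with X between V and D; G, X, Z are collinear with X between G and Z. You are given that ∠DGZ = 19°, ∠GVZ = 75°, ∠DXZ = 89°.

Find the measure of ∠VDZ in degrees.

∠VDZ = 35°

1. ∠GDZ = 105°  [cyclic VGDZ, opposite ∠V+∠D]
2. ∠DZG = 56°  [△GDZ]
3. ∠VDZ = 35°  [△DXZ]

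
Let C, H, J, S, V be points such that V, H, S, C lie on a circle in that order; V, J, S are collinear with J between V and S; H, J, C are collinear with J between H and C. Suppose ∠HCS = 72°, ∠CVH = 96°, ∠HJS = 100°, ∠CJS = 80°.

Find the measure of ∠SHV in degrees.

1. ∠HVS = 72°  [same arc HS]
2. ∠CSH = 84°  [cyclic VHSC, opposite ∠V+∠S]
3. ∠CHS = 24°  [△HSC]
4. ∠HSV = 56°  [△HJS]
5. ∠SHV = 52°  [△VHS]

∠SHV = 52°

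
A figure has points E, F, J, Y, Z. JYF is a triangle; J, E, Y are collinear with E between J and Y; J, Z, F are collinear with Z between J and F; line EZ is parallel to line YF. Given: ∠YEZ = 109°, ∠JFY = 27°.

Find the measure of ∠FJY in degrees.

1. ∠JEZ = 71°  [linear pair at E on JY]
2. ∠EZJ = 27°  [EZ∥YF, corresponding at Z]
3. ∠EJZ = 82°  [△JEZ]
4. ∠FJY = 82°  [E on JY, Z on JF]

∠FJY = 82°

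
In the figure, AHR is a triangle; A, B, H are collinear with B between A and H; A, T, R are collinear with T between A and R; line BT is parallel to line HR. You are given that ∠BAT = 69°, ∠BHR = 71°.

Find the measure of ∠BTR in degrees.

∠BTR = 140°

1. ∠HAR = 69°  [B on AH, T on AR]
2. ∠AHR = 71°  [B on ray HA]
3. ∠ARH = 40°  [△AHR]
4. ∠ATB = 40°  [BT∥HR, corresponding at T]
5. ∠BTR = 140°  [linear pair at T on AR]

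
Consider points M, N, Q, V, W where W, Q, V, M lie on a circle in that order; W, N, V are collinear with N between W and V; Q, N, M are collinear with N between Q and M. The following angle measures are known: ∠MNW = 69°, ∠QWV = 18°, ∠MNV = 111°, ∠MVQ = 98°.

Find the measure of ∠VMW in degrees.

1. ∠QMV = 18°  [same arc QV]
2. ∠MVW = 51°  [△VNM]
3. ∠MQV = 64°  [△QVM]
4. ∠MWV = 64°  [same arc VM]
5. ∠VMW = 65°  [△WVM]

∠VMW = 65°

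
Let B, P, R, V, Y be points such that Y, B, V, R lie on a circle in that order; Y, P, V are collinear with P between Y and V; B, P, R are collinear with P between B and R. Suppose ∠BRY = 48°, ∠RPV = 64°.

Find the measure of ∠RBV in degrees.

1. ∠BVY = 48°  [same arc YB]
2. ∠BPY = 64°  [vertical angles at P]
3. ∠BPV = 116°  [linear pair at P on YV]
4. ∠RBV = 16°  [△BPV]

∠RBV = 16°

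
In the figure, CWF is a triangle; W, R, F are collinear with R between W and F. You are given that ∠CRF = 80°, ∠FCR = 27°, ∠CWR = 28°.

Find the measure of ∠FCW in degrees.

1. ∠CFR = 73°  [△CRF]
2. ∠CWF = 28°  [R on ray WF]
3. ∠CFW = 73°  [R on ray FW]
4. ∠FCW = 79°  [△CWF]

∠FCW = 79°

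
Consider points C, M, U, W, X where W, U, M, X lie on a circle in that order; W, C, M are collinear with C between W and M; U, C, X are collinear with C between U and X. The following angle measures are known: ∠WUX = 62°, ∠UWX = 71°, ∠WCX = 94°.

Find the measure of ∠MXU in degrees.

1. ∠WMX = 62°  [same arc WX]
2. ∠MCX = 86°  [linear pair at C on WM]
3. ∠MXU = 32°  [△MCX]

∠MXU = 32°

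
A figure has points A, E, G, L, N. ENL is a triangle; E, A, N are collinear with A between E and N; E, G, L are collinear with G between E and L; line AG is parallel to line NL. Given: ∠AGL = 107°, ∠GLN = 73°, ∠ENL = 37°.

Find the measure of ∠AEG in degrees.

∠AEG = 70°

1. ∠AGE = 73°  [linear pair at G on EL]
2. ∠EAG = 37°  [AG∥NL, corresponding at A]
3. ∠AEG = 70°  [△EAG]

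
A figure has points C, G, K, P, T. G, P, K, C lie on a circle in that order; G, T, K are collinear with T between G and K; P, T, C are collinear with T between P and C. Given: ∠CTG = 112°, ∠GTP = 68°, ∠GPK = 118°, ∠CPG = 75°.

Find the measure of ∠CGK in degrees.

∠CGK = 43°

1. ∠GCK = 62°  [cyclic GPKC, opposite ∠P+∠C]
2. ∠CKG = 75°  [same arc GC]
3. ∠CGK = 43°  [△GKC]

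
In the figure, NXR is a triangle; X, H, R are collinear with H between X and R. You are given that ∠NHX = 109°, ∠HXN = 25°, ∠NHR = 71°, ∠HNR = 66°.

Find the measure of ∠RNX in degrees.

1. ∠NXR = 25°  [H on ray XR]
2. ∠HRN = 43°  [△NHR]
3. ∠NRX = 43°  [H on ray RX]
4. ∠RNX = 112°  [△NXR]

∠RNX = 112°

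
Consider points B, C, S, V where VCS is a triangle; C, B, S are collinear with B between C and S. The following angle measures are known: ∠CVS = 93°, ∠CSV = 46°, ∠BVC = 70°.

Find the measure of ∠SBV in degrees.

1. ∠SCV = 41°  [△VCS]
2. ∠BCV = 41°  [B on ray CS]
3. ∠CBV = 69°  [△VCB]
4. ∠SBV = 111°  [linear pair at B on CS]

∠SBV = 111°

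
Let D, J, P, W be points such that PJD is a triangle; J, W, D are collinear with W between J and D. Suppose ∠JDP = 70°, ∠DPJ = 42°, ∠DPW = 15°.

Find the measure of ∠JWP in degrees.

1. ∠PDW = 70°  [W on ray DJ]
2. ∠DWP = 95°  [△PWD]
3. ∠JWP = 85°  [linear pair at W on JD]

∠JWP = 85°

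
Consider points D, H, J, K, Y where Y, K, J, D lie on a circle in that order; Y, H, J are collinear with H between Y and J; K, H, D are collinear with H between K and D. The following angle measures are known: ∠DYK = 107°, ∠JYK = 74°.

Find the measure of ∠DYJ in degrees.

∠DYJ = 33°

1. ∠DJK = 73°  [cyclic YKJD, opposite ∠Y+∠J]
2. ∠JDK = 74°  [same arc KJ]
3. ∠DKJ = 33°  [△KJD]
4. ∠DYJ = 33°  [same arc JD]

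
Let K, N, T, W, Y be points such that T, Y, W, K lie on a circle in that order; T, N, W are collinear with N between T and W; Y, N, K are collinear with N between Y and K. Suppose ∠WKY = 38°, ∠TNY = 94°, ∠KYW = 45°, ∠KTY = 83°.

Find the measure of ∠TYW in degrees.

∠TYW = 93°

1. ∠WTY = 38°  [same arc YW]
2. ∠WNY = 86°  [linear pair at N on TW]
3. ∠TWY = 49°  [△YNW]
4. ∠TYW = 93°  [△TYW]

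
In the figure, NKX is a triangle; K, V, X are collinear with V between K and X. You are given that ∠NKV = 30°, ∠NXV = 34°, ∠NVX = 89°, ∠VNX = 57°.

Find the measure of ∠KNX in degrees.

1. ∠NKX = 30°  [V on ray KX]
2. ∠KXN = 34°  [V on ray XK]
3. ∠KNX = 116°  [△NKX]

∠KNX = 116°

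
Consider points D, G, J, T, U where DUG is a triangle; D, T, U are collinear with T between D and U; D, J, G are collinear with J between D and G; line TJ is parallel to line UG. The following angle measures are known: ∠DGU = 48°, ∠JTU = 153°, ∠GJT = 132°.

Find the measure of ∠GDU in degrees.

∠GDU = 105°

1. ∠DJT = 48°  [TJ∥UG, corresponding at J]
2. ∠DTJ = 27°  [linear pair at T on DU]
3. ∠JDT = 105°  [△DTJ]
4. ∠GDU = 105°  [T on DU, J on DG]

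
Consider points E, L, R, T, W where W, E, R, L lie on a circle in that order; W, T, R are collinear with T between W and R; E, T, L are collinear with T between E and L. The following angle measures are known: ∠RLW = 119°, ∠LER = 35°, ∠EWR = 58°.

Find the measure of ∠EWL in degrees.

∠EWL = 93°

1. ∠ELR = 58°  [same arc ER]
2. ∠ERL = 87°  [△ERL]
3. ∠EWL = 93°  [cyclic WERL, opposite ∠W+∠R]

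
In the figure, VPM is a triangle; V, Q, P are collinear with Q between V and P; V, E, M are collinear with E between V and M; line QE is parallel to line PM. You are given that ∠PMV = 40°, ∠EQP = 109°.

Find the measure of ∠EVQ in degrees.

∠EVQ = 69°

1. ∠QEV = 40°  [QE∥PM, corresponding at E]
2. ∠EQV = 71°  [linear pair at Q on VP]
3. ∠EVQ = 69°  [△VQE]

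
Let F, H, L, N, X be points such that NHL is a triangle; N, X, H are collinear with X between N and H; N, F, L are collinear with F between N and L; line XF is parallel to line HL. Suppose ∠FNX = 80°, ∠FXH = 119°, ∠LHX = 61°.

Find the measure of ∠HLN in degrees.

∠HLN = 39°

1. ∠HNL = 80°  [X on NH, F on NL]
2. ∠LHN = 61°  [X on ray HN]
3. ∠HLN = 39°  [△NHL]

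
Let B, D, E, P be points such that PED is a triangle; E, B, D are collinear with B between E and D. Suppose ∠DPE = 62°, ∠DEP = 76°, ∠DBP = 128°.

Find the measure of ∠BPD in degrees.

1. ∠EDP = 42°  [△PED]
2. ∠BDP = 42°  [B on ray DE]
3. ∠BPD = 10°  [△PBD]

∠BPD = 10°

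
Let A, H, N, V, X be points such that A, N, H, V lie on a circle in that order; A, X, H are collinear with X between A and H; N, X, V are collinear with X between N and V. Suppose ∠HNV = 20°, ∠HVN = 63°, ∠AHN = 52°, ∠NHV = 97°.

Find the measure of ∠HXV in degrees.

∠HXV = 72°

1. ∠HAV = 20°  [same arc HV]
2. ∠AVN = 52°  [same arc AN]
3. ∠AXV = 108°  [△AXV]
4. ∠HXV = 72°  [linear pair at X on AH]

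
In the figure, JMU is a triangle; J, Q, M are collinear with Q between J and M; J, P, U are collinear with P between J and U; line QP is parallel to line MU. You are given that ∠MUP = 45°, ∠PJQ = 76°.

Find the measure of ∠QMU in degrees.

∠QMU = 59°

1. ∠JUM = 45°  [P on ray UJ]
2. ∠MJU = 76°  [Q on JM, P on JU]
3. ∠JMU = 59°  [△JMU]
4. ∠QMU = 59°  [Q on ray MJ]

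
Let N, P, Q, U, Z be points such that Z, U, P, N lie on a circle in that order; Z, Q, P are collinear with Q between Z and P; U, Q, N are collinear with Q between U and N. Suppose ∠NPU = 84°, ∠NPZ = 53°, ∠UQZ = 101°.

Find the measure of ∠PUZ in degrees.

1. ∠NZU = 96°  [cyclic ZUPN, opposite ∠Z+∠P]
2. ∠NUZ = 53°  [same arc ZN]
3. ∠PZU = 26°  [△ZQU]
4. ∠UNZ = 31°  [△ZUN]
5. ∠UPZ = 31°  [same arc ZU]
6. ∠PUZ = 123°  [△ZUP]

∠PUZ = 123°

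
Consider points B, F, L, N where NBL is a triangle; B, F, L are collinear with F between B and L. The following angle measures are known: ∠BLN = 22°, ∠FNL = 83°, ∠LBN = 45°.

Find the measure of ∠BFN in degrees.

1. ∠FLN = 22°  [F on ray LB]
2. ∠LFN = 75°  [△NFL]
3. ∠BFN = 105°  [linear pair at F on BL]

∠BFN = 105°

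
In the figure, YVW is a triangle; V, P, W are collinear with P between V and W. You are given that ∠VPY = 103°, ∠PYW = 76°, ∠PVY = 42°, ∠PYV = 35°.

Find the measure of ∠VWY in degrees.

1. ∠WPY = 77°  [linear pair at P on VW]
2. ∠PWY = 27°  [△YPW]
3. ∠VWY = 27°  [P on ray WV]

∠VWY = 27°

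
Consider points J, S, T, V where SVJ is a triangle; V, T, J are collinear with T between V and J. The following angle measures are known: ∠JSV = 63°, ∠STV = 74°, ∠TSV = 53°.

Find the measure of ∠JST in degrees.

∠JST = 10°

1. ∠SVT = 53°  [△SVT]
2. ∠JTS = 106°  [linear pair at T on VJ]
3. ∠JVS = 53°  [T on ray VJ]
4. ∠SJV = 64°  [△SVJ]
5. ∠SJT = 64°  [T on ray JV]
6. ∠JST = 10°  [△STJ]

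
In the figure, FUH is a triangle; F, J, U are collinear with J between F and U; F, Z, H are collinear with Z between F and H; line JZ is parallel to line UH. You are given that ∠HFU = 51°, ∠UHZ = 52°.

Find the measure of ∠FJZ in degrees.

1. ∠FHU = 52°  [Z on ray HF]
2. ∠FUH = 77°  [△FUH]
3. ∠FJZ = 77°  [JZ∥UH, corresponding at J]

∠FJZ = 77°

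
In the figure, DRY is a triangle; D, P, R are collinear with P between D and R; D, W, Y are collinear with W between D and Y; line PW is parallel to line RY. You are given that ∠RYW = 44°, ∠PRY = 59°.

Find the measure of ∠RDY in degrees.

∠RDY = 77°

1. ∠DYR = 44°  [W on ray YD]
2. ∠DRY = 59°  [P on ray RD]
3. ∠RDY = 77°  [△DRY]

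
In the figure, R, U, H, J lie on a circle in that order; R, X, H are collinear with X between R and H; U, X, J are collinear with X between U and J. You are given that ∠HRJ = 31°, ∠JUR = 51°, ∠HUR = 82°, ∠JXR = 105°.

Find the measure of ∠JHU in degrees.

1. ∠RJU = 44°  [△RXJ]
2. ∠JRU = 85°  [△RUJ]
3. ∠JHU = 95°  [cyclic RUHJ, opposite ∠R+∠H]

∠JHU = 95°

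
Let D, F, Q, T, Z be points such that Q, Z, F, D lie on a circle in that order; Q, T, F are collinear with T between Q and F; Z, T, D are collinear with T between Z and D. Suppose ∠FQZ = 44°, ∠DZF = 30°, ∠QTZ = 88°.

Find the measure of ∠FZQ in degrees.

∠FZQ = 78°

1. ∠FDZ = 44°  [same arc ZF]
2. ∠DQF = 30°  [same arc FD]
3. ∠DTF = 88°  [vertical angles at T]
4. ∠DFQ = 48°  [△FTD]
5. ∠FDQ = 102°  [△QFD]
6. ∠FZQ = 78°  [cyclic QZFD, opposite ∠Z+∠D]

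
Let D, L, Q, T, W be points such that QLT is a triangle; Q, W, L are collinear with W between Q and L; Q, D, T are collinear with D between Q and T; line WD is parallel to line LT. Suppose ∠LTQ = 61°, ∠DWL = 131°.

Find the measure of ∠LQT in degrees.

1. ∠QDW = 61°  [WD∥LT, corresponding at D]
2. ∠DWQ = 49°  [linear pair at W on QL]
3. ∠DQW = 70°  [△QWD]
4. ∠LQT = 70°  [W on QL, D on QT]

∠LQT = 70°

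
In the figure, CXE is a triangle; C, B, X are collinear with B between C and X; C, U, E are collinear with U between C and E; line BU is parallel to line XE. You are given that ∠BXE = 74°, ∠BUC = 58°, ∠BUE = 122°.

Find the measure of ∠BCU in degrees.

1. ∠CXE = 74°  [B on ray XC]
2. ∠CEX = 58°  [BU∥XE, corresponding at U]
3. ∠ECX = 48°  [△CXE]
4. ∠BCU = 48°  [B on CX, U on CE]

∠BCU = 48°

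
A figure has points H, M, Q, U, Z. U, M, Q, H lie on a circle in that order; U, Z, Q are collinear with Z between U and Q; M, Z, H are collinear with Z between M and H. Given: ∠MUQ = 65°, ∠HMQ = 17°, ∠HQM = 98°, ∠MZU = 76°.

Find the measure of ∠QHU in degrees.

∠QHU = 124°

1. ∠MHQ = 65°  [same arc MQ]
2. ∠HUQ = 17°  [same arc QH]
3. ∠HZQ = 76°  [vertical angles at Z]
4. ∠HQU = 39°  [△QZH]
5. ∠QHU = 124°  [△UQH]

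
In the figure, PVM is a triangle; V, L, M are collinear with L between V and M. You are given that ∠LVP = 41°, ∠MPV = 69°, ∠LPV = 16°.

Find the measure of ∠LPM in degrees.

1. ∠PLV = 123°  [△PVL]
2. ∠MVP = 41°  [L on ray VM]
3. ∠PMV = 70°  [△PVM]
4. ∠MLP = 57°  [linear pair at L on VM]
5. ∠LMP = 70°  [L on ray MV]
6. ∠LPM = 53°  [△PLM]

∠LPM = 53°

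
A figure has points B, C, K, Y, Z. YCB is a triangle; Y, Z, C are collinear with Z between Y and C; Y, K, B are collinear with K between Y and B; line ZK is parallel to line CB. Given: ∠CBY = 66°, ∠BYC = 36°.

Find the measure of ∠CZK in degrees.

1. ∠BCY = 78°  [△YCB]
2. ∠KZY = 78°  [ZK∥CB, corresponding at Z]
3. ∠CZK = 102°  [linear pair at Z on YC]

∠CZK = 102°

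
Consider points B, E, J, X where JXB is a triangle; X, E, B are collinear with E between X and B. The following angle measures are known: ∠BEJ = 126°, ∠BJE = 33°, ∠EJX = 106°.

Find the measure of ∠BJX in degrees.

∠BJX = 139°

1. ∠EBJ = 21°  [△JEB]
2. ∠JEX = 54°  [linear pair at E on XB]
3. ∠EXJ = 20°  [△JXE]
4. ∠JBX = 21°  [E on ray BX]
5. ∠BXJ = 20°  [E on ray XB]
6. ∠BJX = 139°  [△JXB]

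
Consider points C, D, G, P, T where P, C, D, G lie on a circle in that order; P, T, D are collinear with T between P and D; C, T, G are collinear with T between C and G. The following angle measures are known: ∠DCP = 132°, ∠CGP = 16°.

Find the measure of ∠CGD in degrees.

∠CGD = 32°

1. ∠CDP = 16°  [same arc PC]
2. ∠CPD = 32°  [△PCD]
3. ∠CGD = 32°  [same arc CD]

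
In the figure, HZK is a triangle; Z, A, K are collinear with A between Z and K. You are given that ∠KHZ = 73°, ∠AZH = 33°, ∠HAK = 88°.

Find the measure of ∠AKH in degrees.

∠AKH = 74°

1. ∠HZK = 33°  [A on ray ZK]
2. ∠HKZ = 74°  [△HZK]
3. ∠AKH = 74°  [A on ray KZ]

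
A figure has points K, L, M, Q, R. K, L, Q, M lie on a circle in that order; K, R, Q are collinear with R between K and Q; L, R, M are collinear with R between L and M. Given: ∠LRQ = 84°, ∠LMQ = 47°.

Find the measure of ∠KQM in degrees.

1. ∠KRM = 84°  [vertical angles at R]
2. ∠MRQ = 96°  [linear pair at R on KQ]
3. ∠KQM = 37°  [△QRM]

∠KQM = 37°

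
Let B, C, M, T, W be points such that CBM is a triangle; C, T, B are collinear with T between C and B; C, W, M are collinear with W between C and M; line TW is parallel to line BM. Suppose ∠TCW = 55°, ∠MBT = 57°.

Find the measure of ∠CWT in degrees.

1. ∠BCM = 55°  [T on CB, W on CM]
2. ∠CBM = 57°  [T on ray BC]
3. ∠BMC = 68°  [△CBM]
4. ∠CWT = 68°  [TW∥BM, corresponding at W]

∠CWT = 68°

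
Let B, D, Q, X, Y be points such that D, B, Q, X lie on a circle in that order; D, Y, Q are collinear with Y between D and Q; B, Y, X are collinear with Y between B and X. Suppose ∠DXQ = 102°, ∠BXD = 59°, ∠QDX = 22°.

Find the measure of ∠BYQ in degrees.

1. ∠BQD = 59°  [same arc DB]
2. ∠QBX = 22°  [same arc QX]
3. ∠BYQ = 99°  [△BYQ]

∠BYQ = 99°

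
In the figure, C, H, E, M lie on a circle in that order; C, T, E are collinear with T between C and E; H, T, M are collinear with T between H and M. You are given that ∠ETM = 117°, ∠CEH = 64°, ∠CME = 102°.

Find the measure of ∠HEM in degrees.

1. ∠CTH = 117°  [vertical angles at T]
2. ∠CHE = 78°  [cyclic CHEM, opposite ∠H+∠M]
3. ∠ETH = 63°  [linear pair at T on CE]
4. ∠ECH = 38°  [△CHE]
5. ∠EHM = 53°  [△HTE]
6. ∠EMH = 38°  [same arc HE]
7. ∠HEM = 89°  [△HEM]

∠HEM = 89°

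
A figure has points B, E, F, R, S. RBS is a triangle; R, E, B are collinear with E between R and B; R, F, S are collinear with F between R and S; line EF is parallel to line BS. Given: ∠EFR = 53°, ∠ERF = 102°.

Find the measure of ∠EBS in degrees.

∠EBS = 25°

1. ∠FER = 25°  [△REF]
2. ∠BEF = 155°  [linear pair at E on RB]
3. ∠EBS = 25°  [EF∥BS, co-interior at B–E]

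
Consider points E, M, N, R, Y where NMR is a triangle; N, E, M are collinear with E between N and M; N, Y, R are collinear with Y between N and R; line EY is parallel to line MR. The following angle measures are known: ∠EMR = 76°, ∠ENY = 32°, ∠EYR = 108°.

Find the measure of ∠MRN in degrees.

1. ∠NMR = 76°  [E on ray MN]
2. ∠MNR = 32°  [E on NM, Y on NR]
3. ∠MRN = 72°  [△NMR]

∠MRN = 72°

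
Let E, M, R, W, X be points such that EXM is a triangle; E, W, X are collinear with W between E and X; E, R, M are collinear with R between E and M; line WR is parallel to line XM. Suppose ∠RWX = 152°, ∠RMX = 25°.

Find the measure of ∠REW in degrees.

∠REW = 127°

1. ∠EWR = 28°  [linear pair at W on EX]
2. ∠EMX = 25°  [R on ray ME]
3. ∠EXM = 28°  [WR∥XM, corresponding at W]
4. ∠MEX = 127°  [△EXM]
5. ∠REW = 127°  [W on EX, R on EM]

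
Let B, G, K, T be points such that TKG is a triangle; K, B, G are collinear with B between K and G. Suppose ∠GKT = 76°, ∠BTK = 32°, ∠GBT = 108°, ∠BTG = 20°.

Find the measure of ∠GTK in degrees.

∠GTK = 52°

1. ∠BGT = 52°  [△TBG]
2. ∠KGT = 52°  [B on ray GK]
3. ∠GTK = 52°  [△TKG]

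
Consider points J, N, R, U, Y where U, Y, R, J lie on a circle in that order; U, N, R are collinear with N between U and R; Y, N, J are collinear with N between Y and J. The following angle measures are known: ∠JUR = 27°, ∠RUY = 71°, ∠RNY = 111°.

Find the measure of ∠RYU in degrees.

1. ∠JYR = 27°  [same arc RJ]
2. ∠URY = 42°  [△YNR]
3. ∠RYU = 67°  [△UYR]

∠RYU = 67°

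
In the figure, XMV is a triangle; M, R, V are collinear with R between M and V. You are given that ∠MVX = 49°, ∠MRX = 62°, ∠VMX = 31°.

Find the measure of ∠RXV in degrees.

1. ∠RVX = 49°  [R on ray VM]
2. ∠VRX = 118°  [linear pair at R on MV]
3. ∠RXV = 13°  [△XRV]

∠RXV = 13°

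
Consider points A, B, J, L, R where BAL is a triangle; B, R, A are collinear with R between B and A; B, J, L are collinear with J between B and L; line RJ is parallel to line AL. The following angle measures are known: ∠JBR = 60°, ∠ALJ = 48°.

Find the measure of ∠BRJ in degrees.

∠BRJ = 72°

1. ∠ABL = 60°  [R on BA, J on BL]
2. ∠ALB = 48°  [J on ray LB]
3. ∠BAL = 72°  [△BAL]
4. ∠BRJ = 72°  [RJ∥AL, corresponding at R]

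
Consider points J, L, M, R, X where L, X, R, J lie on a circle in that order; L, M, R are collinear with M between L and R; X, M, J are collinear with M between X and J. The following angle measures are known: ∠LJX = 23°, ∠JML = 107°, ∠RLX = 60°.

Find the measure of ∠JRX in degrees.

∠JRX = 70°

1. ∠LRX = 23°  [same arc LX]
2. ∠RMX = 107°  [vertical angles at M]
3. ∠RJX = 60°  [same arc XR]
4. ∠JXR = 50°  [△XMR]
5. ∠JRX = 70°  [△XRJ]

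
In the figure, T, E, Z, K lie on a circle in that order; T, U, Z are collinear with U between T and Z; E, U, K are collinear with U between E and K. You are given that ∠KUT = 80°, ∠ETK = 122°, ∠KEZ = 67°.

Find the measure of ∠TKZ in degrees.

1. ∠KUZ = 100°  [linear pair at U on TZ]
2. ∠EZK = 58°  [cyclic TEZK, opposite ∠T+∠Z]
3. ∠KTZ = 67°  [same arc ZK]
4. ∠EKZ = 55°  [△EZK]
5. ∠KZT = 25°  [△ZUK]
6. ∠TKZ = 88°  [△TZK]

∠TKZ = 88°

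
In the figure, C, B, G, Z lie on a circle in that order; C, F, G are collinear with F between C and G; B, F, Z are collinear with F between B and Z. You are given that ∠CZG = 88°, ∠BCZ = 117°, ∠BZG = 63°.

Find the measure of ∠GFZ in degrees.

∠GFZ = 79°

1. ∠BGZ = 63°  [cyclic CBGZ, opposite ∠C+∠G]
2. ∠GBZ = 54°  [△BGZ]
3. ∠GCZ = 54°  [same arc GZ]
4. ∠CGZ = 38°  [△CGZ]
5. ∠GFZ = 79°  [△GFZ]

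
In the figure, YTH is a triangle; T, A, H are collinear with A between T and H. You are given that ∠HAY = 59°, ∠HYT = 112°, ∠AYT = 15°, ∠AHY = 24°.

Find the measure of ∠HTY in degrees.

∠HTY = 44°

1. ∠TAY = 121°  [linear pair at A on TH]
2. ∠ATY = 44°  [△YTA]
3. ∠HTY = 44°  [A on ray TH]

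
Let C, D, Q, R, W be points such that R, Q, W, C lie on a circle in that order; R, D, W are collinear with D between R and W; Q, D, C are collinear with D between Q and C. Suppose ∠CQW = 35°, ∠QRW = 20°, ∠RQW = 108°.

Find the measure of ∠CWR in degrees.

∠CWR = 73°

1. ∠CRW = 35°  [same arc WC]
2. ∠RCW = 72°  [cyclic RQWC, opposite ∠Q+∠C]
3. ∠CWR = 73°  [△RWC]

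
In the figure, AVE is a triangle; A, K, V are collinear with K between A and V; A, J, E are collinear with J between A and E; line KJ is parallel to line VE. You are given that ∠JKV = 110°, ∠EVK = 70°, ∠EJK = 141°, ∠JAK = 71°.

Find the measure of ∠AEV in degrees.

∠AEV = 39°

1. ∠AVE = 70°  [K on ray VA]
2. ∠EAV = 71°  [K on AV, J on AE]
3. ∠AEV = 39°  [△AVE]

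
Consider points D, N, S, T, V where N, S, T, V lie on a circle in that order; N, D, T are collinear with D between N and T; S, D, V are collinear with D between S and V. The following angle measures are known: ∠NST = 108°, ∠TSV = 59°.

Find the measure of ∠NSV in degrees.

∠NSV = 49°

1. ∠NVT = 72°  [cyclic NSTV, opposite ∠S+∠V]
2. ∠TNV = 59°  [same arc TV]
3. ∠NTV = 49°  [△NTV]
4. ∠NSV = 49°  [same arc NV]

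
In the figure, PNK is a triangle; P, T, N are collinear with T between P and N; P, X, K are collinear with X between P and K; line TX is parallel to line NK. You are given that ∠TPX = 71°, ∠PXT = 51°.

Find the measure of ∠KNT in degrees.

1. ∠PTX = 58°  [△PTX]
2. ∠NTX = 122°  [linear pair at T on PN]
3. ∠KNT = 58°  [TX∥NK, co-interior at N–T]

∠KNT = 58°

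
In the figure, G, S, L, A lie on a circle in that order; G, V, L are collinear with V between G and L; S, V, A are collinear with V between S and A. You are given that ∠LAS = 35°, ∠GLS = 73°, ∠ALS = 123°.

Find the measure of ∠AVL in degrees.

1. ∠ASL = 22°  [△SLA]
2. ∠GAS = 73°  [same arc GS]
3. ∠AGL = 22°  [same arc LA]
4. ∠AVG = 85°  [△GVA]
5. ∠AVL = 95°  [linear pair at V on GL]

∠AVL = 95°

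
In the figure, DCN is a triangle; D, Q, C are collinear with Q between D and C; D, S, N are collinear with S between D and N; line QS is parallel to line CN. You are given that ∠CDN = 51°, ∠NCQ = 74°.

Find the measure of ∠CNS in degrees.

∠CNS = 55°

1. ∠DCN = 74°  [Q on ray CD]
2. ∠CND = 55°  [△DCN]
3. ∠CNS = 55°  [S on ray ND]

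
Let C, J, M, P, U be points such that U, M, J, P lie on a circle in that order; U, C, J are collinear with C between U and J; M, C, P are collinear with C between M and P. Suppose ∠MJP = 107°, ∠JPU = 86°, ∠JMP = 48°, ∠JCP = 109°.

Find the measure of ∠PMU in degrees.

1. ∠JPM = 25°  [△MJP]
2. ∠MCU = 109°  [vertical angles at C]
3. ∠JUM = 25°  [same arc MJ]
4. ∠PMU = 46°  [△UCM]

∠PMU = 46°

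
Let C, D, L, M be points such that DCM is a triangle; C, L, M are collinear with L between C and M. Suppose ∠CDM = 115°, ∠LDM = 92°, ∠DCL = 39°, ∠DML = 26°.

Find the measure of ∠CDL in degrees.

∠CDL = 23°

1. ∠DLM = 62°  [△DLM]
2. ∠CLD = 118°  [linear pair at L on CM]
3. ∠CDL = 23°  [△DCL]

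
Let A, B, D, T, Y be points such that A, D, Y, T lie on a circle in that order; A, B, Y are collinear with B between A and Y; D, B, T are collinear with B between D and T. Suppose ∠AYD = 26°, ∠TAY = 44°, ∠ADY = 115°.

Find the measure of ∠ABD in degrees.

∠ABD = 70°

1. ∠TDY = 44°  [same arc YT]
2. ∠DBY = 110°  [△DBY]
3. ∠ABD = 70°  [linear pair at B on AY]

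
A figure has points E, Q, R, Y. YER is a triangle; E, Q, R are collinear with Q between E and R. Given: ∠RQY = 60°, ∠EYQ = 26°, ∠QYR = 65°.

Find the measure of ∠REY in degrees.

∠REY = 34°

1. ∠EQY = 120°  [linear pair at Q on ER]
2. ∠QEY = 34°  [△YEQ]
3. ∠REY = 34°  [Q on ray ER]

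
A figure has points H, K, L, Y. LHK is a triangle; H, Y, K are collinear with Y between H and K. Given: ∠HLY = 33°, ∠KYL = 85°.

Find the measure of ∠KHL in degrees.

∠KHL = 52°

1. ∠HYL = 95°  [linear pair at Y on HK]
2. ∠LHY = 52°  [△LHY]
3. ∠KHL = 52°  [Y on ray HK]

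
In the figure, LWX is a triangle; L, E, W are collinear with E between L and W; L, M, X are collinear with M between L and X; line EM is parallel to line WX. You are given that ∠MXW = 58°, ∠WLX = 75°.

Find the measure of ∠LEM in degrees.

1. ∠LXW = 58°  [M on ray XL]
2. ∠LWX = 47°  [△LWX]
3. ∠LEM = 47°  [EM∥WX, corresponding at E]

∠LEM = 47°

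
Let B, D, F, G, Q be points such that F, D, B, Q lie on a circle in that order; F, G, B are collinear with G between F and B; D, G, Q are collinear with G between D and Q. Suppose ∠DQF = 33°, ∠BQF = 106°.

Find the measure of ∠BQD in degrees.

1. ∠DBF = 33°  [same arc FD]
2. ∠BDF = 74°  [cyclic FDBQ, opposite ∠D+∠Q]
3. ∠BFD = 73°  [△FDB]
4. ∠BQD = 73°  [same arc DB]

∠BQD = 73°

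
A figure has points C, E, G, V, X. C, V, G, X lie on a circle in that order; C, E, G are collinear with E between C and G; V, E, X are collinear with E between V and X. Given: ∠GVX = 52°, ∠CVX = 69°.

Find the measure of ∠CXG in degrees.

∠CXG = 59°

1. ∠GCX = 52°  [same arc GX]
2. ∠CGX = 69°  [same arc CX]
3. ∠CXG = 59°  [△CGX]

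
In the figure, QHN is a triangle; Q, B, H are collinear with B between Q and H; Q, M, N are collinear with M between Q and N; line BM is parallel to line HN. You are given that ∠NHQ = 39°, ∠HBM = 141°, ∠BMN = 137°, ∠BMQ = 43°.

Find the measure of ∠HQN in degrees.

∠HQN = 98°

1. ∠MBQ = 39°  [BM∥HN, corresponding at B]
2. ∠BQM = 98°  [△QBM]
3. ∠HQN = 98°  [B on QH, M on QN]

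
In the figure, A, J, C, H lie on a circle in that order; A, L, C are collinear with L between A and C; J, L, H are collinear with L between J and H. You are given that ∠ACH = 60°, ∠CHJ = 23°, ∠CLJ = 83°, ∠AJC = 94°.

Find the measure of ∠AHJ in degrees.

∠AHJ = 63°

1. ∠CAJ = 23°  [same arc JC]
2. ∠ACJ = 63°  [△AJC]
3. ∠AHJ = 63°  [same arc AJ]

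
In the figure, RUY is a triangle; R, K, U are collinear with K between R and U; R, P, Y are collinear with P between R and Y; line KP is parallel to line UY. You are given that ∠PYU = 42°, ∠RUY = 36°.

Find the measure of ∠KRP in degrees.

1. ∠RYU = 42°  [P on ray YR]
2. ∠URY = 102°  [△RUY]
3. ∠KRP = 102°  [K on RU, P on RY]

∠KRP = 102°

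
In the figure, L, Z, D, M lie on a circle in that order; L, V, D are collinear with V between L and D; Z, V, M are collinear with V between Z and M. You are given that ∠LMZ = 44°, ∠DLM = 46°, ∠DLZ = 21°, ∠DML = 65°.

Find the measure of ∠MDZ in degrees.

∠MDZ = 113°

1. ∠DZM = 46°  [same arc DM]
2. ∠DMZ = 21°  [same arc ZD]
3. ∠MDZ = 113°  [△ZDM]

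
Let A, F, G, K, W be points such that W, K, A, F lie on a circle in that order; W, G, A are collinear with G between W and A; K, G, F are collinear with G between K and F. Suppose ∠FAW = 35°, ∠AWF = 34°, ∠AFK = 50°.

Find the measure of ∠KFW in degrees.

1. ∠AGF = 95°  [△AGF]
2. ∠FGW = 85°  [linear pair at G on WA]
3. ∠KFW = 61°  [△WGF]

∠KFW = 61°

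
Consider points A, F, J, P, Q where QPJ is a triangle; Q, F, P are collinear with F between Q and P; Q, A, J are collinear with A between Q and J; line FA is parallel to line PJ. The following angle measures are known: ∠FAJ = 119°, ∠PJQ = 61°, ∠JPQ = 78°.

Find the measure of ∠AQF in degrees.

∠AQF = 41°

1. ∠FAQ = 61°  [linear pair at A on QJ]
2. ∠AFQ = 78°  [FA∥PJ, corresponding at F]
3. ∠AQF = 41°  [△QFA]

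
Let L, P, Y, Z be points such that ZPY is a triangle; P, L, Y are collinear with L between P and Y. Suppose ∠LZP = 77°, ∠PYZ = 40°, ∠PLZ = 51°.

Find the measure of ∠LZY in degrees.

∠LZY = 11°

1. ∠LYZ = 40°  [L on ray YP]
2. ∠YLZ = 129°  [linear pair at L on PY]
3. ∠LZY = 11°  [△ZLY]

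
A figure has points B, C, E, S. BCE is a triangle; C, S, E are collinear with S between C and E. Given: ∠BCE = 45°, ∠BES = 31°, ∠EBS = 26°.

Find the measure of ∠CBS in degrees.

∠CBS = 78°

1. ∠BCS = 45°  [S on ray CE]
2. ∠BSE = 123°  [△BSE]
3. ∠BSC = 57°  [linear pair at S on CE]
4. ∠CBS = 78°  [△BCS]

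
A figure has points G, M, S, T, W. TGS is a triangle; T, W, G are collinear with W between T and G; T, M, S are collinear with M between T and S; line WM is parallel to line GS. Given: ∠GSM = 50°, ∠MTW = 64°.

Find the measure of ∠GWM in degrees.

1. ∠GST = 50°  [M on ray ST]
2. ∠GTS = 64°  [W on TG, M on TS]
3. ∠SGT = 66°  [△TGS]
4. ∠MWT = 66°  [WM∥GS, corresponding at W]
5. ∠GWM = 114°  [linear pair at W on TG]

∠GWM = 114°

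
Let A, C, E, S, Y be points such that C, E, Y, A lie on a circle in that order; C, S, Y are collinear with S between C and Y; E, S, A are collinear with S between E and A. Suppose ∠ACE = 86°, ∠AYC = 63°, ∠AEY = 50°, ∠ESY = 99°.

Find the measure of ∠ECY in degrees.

∠ECY = 36°

1. ∠AEC = 63°  [same arc CA]
2. ∠CSE = 81°  [linear pair at S on CY]
3. ∠ECY = 36°  [△CSE]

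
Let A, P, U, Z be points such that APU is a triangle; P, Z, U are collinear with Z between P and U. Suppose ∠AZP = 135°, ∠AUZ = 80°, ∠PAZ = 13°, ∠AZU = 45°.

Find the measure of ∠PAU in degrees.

∠PAU = 68°

1. ∠APZ = 32°  [△APZ]
2. ∠AUP = 80°  [Z on ray UP]
3. ∠APU = 32°  [Z on ray PU]
4. ∠PAU = 68°  [△APU]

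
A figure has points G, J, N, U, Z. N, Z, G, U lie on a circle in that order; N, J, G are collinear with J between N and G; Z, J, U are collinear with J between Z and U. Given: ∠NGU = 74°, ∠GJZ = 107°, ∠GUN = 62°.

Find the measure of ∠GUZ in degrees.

∠GUZ = 33°

1. ∠NZU = 74°  [same arc NU]
2. ∠NJZ = 73°  [linear pair at J on NG]
3. ∠GNZ = 33°  [△NJZ]
4. ∠GUZ = 33°  [same arc ZG]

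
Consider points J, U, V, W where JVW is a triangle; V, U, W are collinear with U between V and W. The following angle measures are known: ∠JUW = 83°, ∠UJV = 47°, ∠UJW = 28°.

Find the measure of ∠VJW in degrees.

1. ∠JWU = 69°  [△JUW]
2. ∠JUV = 97°  [linear pair at U on VW]
3. ∠JVU = 36°  [△JVU]
4. ∠JWV = 69°  [U on ray WV]
5. ∠JVW = 36°  [U on ray VW]
6. ∠VJW = 75°  [△JVW]

∠VJW = 75°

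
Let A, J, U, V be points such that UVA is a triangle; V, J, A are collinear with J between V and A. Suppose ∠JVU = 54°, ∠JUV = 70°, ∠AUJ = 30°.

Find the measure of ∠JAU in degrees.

∠JAU = 26°

1. ∠UJV = 56°  [△UVJ]
2. ∠AJU = 124°  [linear pair at J on VA]
3. ∠JAU = 26°  [△UJA]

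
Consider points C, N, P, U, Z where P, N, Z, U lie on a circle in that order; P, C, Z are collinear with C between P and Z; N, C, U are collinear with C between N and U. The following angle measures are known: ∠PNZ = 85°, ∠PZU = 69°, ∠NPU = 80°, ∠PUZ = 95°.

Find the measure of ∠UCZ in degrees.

∠UCZ = 47°

1. ∠PNU = 69°  [same arc PU]
2. ∠UPZ = 16°  [△PZU]
3. ∠NUP = 31°  [△PNU]
4. ∠PCU = 133°  [△PCU]
5. ∠UCZ = 47°  [linear pair at C on PZ]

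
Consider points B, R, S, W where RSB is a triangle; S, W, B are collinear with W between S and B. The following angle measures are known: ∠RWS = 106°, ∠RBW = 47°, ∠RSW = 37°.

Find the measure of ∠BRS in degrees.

1. ∠RBS = 47°  [W on ray BS]
2. ∠BSR = 37°  [W on ray SB]
3. ∠BRS = 96°  [△RSB]

∠BRS = 96°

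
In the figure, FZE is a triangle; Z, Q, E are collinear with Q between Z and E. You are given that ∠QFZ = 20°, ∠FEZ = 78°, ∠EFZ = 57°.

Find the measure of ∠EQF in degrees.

∠EQF = 65°

1. ∠EZF = 45°  [△FZE]
2. ∠FZQ = 45°  [Q on ray ZE]
3. ∠FQZ = 115°  [△FZQ]
4. ∠EQF = 65°  [linear pair at Q on ZE]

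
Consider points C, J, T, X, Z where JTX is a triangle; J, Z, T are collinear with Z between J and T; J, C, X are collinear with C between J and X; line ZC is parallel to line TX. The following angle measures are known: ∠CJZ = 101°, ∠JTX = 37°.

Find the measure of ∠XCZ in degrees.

∠XCZ = 138°

1. ∠TJX = 101°  [Z on JT, C on JX]
2. ∠JXT = 42°  [△JTX]
3. ∠JCZ = 42°  [ZC∥TX, corresponding at C]
4. ∠XCZ = 138°  [linear pair at C on JX]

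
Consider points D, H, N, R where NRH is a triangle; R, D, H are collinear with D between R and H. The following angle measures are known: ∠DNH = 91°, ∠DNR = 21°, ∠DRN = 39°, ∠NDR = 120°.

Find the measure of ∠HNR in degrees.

∠HNR = 112°

1. ∠HRN = 39°  [D on ray RH]
2. ∠HDN = 60°  [linear pair at D on RH]
3. ∠DHN = 29°  [△NDH]
4. ∠NHR = 29°  [D on ray HR]
5. ∠HNR = 112°  [△NRH]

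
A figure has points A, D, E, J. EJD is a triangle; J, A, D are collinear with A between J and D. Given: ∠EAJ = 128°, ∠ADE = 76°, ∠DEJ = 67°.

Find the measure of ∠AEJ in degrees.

∠AEJ = 15°

1. ∠EDJ = 76°  [A on ray DJ]
2. ∠DJE = 37°  [△EJD]
3. ∠AJE = 37°  [A on ray JD]
4. ∠AEJ = 15°  [△EJA]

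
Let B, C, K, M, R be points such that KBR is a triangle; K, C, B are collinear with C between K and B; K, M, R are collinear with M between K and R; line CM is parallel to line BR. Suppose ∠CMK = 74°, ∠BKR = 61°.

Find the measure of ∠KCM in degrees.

1. ∠BRK = 74°  [CM∥BR, corresponding at M]
2. ∠KBR = 45°  [△KBR]
3. ∠KCM = 45°  [CM∥BR, corresponding at C]

∠KCM = 45°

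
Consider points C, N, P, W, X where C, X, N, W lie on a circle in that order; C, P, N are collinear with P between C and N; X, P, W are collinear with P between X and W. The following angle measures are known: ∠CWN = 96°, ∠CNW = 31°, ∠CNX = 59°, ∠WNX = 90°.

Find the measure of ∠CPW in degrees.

∠CPW = 68°

1. ∠NCW = 53°  [△CNW]
2. ∠CWX = 59°  [same arc CX]
3. ∠CPW = 68°  [△CPW]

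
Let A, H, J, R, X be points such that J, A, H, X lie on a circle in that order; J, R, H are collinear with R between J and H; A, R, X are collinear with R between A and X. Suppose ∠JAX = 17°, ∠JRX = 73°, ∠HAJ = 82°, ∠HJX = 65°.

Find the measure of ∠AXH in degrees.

∠AXH = 56°

1. ∠JHX = 17°  [same arc JX]
2. ∠HRX = 107°  [linear pair at R on JH]
3. ∠AXH = 56°  [△HRX]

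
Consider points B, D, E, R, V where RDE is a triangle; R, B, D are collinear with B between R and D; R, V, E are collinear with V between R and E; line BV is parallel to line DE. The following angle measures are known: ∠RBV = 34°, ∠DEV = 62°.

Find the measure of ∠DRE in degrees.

∠DRE = 84°

1. ∠EDR = 34°  [BV∥DE, corresponding at B]
2. ∠DER = 62°  [V on ray ER]
3. ∠DRE = 84°  [△RDE]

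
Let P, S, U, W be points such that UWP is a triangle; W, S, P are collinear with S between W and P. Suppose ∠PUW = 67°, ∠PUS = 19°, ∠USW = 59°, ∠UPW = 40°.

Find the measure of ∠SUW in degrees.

∠SUW = 48°

1. ∠PWU = 73°  [△UWP]
2. ∠SWU = 73°  [S on ray WP]
3. ∠SUW = 48°  [△UWS]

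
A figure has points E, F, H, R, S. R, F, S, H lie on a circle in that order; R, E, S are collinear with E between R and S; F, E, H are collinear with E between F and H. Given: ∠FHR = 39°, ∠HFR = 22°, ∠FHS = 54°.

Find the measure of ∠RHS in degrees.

1. ∠FSR = 39°  [same arc RF]
2. ∠FRS = 54°  [same arc FS]
3. ∠RFS = 87°  [△RFS]
4. ∠RHS = 93°  [cyclic RFSH, opposite ∠F+∠H]

∠RHS = 93°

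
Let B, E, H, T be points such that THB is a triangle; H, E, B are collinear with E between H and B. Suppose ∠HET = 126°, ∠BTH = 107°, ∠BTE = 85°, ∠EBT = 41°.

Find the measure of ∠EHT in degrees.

1. ∠HBT = 41°  [E on ray BH]
2. ∠BHT = 32°  [△THB]
3. ∠EHT = 32°  [E on ray HB]

∠EHT = 32°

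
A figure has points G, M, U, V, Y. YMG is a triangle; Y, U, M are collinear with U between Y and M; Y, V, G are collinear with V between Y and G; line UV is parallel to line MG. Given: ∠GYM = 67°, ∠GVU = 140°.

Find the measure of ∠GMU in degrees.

1. ∠UYV = 67°  [U on YM, V on YG]
2. ∠UVY = 40°  [linear pair at V on YG]
3. ∠VUY = 73°  [△YUV]
4. ∠MUV = 107°  [linear pair at U on YM]
5. ∠GMU = 73°  [UV∥MG, co-interior at M–U]

∠GMU = 73°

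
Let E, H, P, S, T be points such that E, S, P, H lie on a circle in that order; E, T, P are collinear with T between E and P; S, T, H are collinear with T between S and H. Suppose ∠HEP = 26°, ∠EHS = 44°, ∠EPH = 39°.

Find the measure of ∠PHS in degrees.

1. ∠ETH = 110°  [△ETH]
2. ∠HTP = 70°  [linear pair at T on EP]
3. ∠PHS = 71°  [△PTH]

∠PHS = 71°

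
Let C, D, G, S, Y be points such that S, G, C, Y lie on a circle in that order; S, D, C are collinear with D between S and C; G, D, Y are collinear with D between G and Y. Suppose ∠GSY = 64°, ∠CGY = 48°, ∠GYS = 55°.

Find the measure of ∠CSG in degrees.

∠CSG = 16°

1. ∠GCY = 116°  [cyclic SGCY, opposite ∠S+∠C]
2. ∠CYG = 16°  [△GCY]
3. ∠CSG = 16°  [same arc GC]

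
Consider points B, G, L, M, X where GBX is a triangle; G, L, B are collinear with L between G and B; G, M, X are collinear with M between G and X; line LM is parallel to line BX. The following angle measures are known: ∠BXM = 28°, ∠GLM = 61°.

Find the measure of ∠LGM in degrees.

∠LGM = 91°

1. ∠BXG = 28°  [M on ray XG]
2. ∠GBX = 61°  [LM∥BX, corresponding at L]
3. ∠BGX = 91°  [△GBX]
4. ∠LGM = 91°  [L on GB, M on GX]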